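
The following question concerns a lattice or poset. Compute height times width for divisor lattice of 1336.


Height = length of longest chain minus 1; width = size of largest antichain.
A maximum chain: 1 | 167 | 334 | 668 | 1336  (height 4).
A maximum antichain: {2, 167}  (width 2).
Product = 4 * 2 = 8


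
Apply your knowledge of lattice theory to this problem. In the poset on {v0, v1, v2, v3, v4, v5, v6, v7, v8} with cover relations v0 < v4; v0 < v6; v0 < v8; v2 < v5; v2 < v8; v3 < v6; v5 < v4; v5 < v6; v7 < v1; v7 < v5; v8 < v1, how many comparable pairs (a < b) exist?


A comparable pair {a,b} has a < b or b < a in the order.
Count unordered pairs where one element is strictly below the other.
Examples: {v0,v1}, {v0,v4}, {v0,v6}, {v0,v8}, ...
Total comparable pairs: 17


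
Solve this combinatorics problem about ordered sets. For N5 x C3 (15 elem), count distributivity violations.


Distributive law: a ^ (b v c) = (a ^ b) v (a ^ c).
Check all 15^3 = 3375 ordered triples (a,b,c).
  e.g. a=(b,0), b=(a,0), c=(c,0): lhs=(b,0) != rhs=(a,0)
  e.g. a=(b,0), b=(a,0), c=(c,1): lhs=(b,0) != rhs=(a,0)
Total violating triples: 54


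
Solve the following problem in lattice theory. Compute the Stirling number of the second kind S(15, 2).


S(n,k) = k*S(n-1,k) + S(n-1,k-1).
S(14,2) = 8191, S(14,1) = 1
S(15,2) = 2*8191 + 1 = 16382 + 1
S(15,2) = 16383


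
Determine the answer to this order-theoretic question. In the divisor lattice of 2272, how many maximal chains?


A maximal chain goes from the minimum element to a maximal element via cover relations.
Counting all min-to-max paths in the cover graph.
Total maximal chains: 6


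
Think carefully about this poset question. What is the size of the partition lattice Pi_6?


B(n) = number of set partitions of an n-element set.
B(n) satisfies the recurrence: B(n+1) = sum_k C(n,k)*B(k).
B(6) = 203


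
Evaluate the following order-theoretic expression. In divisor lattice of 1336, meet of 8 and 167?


In a divisor lattice, meet = gcd (greatest common divisor).
By Euclidean algorithm or factoring: gcd(8,167) = 1


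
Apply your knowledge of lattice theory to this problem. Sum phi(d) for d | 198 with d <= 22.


Divisors of 198 up to 22: [1, 2, 3, 6, 9, 11, 18, 22]
phi values: [1, 1, 2, 2, 6, 10, 6, 10]
Sum = 38


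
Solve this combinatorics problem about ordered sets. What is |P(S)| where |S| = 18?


Power set = 2^n.
2^18 = 262144


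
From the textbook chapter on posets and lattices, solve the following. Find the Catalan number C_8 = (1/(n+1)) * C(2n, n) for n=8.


C(n) = C(2n, n) / (n+1).
C(16, 8) = 12870
C(8) = 12870 / 9 = 1430


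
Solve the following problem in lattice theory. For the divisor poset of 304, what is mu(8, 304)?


In a divisor lattice, mu(a,b) = mu(b/a) where mu is the classical Mobius function.
b/a = 304/8 = 38
Prime factorization of 38: primes [2, 19]
38 is squarefree with 2 prime factor(s), so mu(38) = (-1)^2 = 1


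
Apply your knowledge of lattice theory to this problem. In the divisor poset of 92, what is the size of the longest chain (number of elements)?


A chain is a totally ordered subset; we count the number of elements in a maximum chain.
Compute, for each element x, the size of the longest chain ending at x:
  1: 1
  2: 2
  23: 2
  4: 3
  46: 3
  92: 4
A maximum chain: 1 < 2 < 4 < 92
Number of elements in the longest chain: 4


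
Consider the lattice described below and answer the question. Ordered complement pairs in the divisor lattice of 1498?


Complement pair (a,b): a meet b = bottom, a join b = top.
Here: gcd(a,b)=1 and lcm(a,b)=1498, i.e. a*b=1498 with a,b coprime.
Pairs found: (1,1498), (2,749), (7,214), (14,107), ... (4 more)
Total ordered pairs: 8


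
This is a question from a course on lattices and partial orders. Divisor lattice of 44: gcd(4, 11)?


Meet=gcd.
gcd(4,11)=1


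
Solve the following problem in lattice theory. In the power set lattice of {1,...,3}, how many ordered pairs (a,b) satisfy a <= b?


The order relation is {(a,b) : a <= b}, reflexive so it includes (a,a).
Examples: ({},{}), ({},{1,2}), ({},{1,2,3}), ({},{1,3}), ({},{1}), ...
Total ordered pairs: 27


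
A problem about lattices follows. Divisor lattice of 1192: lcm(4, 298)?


Join=lcm.
gcd(4,298)=2
lcm=596


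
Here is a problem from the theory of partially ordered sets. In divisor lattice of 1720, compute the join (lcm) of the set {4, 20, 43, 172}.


In a divisor lattice, join = lcm (least common multiple).
Compute lcm iteratively: start with first element, then lcm(current, next).
Elements: [4, 20, 43, 172]
lcm(4,20) = 20
lcm(20,43) = 860
lcm(860,172) = 860
Final lcm = 860


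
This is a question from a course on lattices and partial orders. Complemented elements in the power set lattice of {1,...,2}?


An element a is complemented if some b has a meet b = bottom, a join b = top.
every subset A has complement S\A, so all elements are complemented.
Complemented elements: {}, {1}, {2}, {1,2}
Count: 4


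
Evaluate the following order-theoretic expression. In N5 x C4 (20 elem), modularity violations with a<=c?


Modular law: if a <= c then a v (b ^ c) = (a v b) ^ c.
Check all triples (a,b,c) with a <= c among 20 elements.
  e.g. a=(a,0), b=(c,0), c=(b,0): lhs=(a,0) != rhs=(b,0)
  e.g. a=(a,0), b=(c,1), c=(b,0): lhs=(a,0) != rhs=(b,0)
Total violating triples: 40


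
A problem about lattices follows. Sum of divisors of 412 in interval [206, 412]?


Interval [206,412] in divisors of 412: [206, 412]
Sum = 618


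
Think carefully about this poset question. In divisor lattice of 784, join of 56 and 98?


In a divisor lattice, join = lcm (least common multiple).
gcd(56,98) = 14
lcm(56,98) = 56*98/gcd = 5488/14 = 392


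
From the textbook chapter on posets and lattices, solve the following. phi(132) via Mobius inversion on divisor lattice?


phi(n) = n * prod_{p|n} (1 - 1/p).
Prime divisors of 132: [2, 3, 11]
phi(132) = 132 * (1 - 1/2) * (1 - 1/3) * (1 - 1/11)
phi(132) = 40


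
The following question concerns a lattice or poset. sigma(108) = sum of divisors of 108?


sigma(n) = sum of divisors.
Divisors of 108: [1, 2, 3, 4, 6, 9, 12, 18, 27, 36, 54, 108]
Sum = 280


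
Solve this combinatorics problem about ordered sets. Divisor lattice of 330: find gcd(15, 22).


In a divisor lattice, meet = gcd (greatest common divisor).
By Euclidean algorithm or factoring: gcd(15,22) = 1


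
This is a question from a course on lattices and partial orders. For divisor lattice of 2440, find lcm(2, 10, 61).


In a divisor lattice, join = lcm (least common multiple).
Compute lcm iteratively: start with first element, then lcm(current, next).
Elements: [2, 10, 61]
lcm(2,10) = 10
lcm(10,61) = 610
Final lcm = 610


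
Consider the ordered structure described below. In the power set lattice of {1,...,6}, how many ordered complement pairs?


Complement pair (a,b): a meet b = bottom, a join b = top.
Here: A intersect B = {} and A union B = {1,...,6}.
Pairs found: ({},{1,2,3,4,5,6}), ({1},{2,3,4,5,6}), ({2},{1,3,4,5,6}), ({3},{1,2,4,5,6}), ... (60 more)
Total ordered pairs: 64


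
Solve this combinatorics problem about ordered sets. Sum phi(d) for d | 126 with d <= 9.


Divisors of 126 up to 9: [1, 2, 3, 6, 7, 9]
phi values: [1, 1, 2, 2, 6, 6]
Sum = 18


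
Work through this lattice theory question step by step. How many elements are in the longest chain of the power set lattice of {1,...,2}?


A chain is a totally ordered subset; we count the number of elements in a maximum chain.
Compute, for each element x, the size of the longest chain ending at x:
  {}: 1
  {1}: 2
  {2}: 2
  {1,2}: 3
A maximum chain: {} < {1} < {1,2}
Number of elements in the longest chain: 3


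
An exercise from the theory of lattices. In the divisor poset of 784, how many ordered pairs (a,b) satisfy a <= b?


The order relation is {(a,b) : a <= b}, reflexive so it includes (a,a).
Examples: (1,1), (1,112), (1,14), (1,16), (1,196), ...
Total ordered pairs: 90


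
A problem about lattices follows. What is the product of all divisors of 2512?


Divisors of 2512: [1, 2, 4, 8, 16, 157, 314, 628, 1256, 2512]
Product = n^(d(n)/2) = 2512^(10/2)
Product = 100022608259448832


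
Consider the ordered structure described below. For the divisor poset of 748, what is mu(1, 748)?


In a divisor lattice, mu(a,b) = mu(b/a) where mu is the classical Mobius function.
b/a = 748/1 = 748
Prime factorization of 748: primes [2, 11, 17]
748 is not squarefree, so mu(748) = 0


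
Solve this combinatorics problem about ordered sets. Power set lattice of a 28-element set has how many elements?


Power set = 2^n.
2^28 = 268435456


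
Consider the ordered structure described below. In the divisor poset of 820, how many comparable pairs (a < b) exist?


A comparable pair {a,b} has a < b or b < a in the order.
Count unordered pairs where one element is strictly below the other.
Examples: {1,2}, {1,4}, {1,5}, {1,10}, ...
Total comparable pairs: 42


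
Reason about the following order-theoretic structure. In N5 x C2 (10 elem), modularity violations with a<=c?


Modular law: if a <= c then a v (b ^ c) = (a v b) ^ c.
Check all triples (a,b,c) with a <= c among 10 elements.
  e.g. a=(a,0), b=(c,0), c=(b,0): lhs=(a,0) != rhs=(b,0)
  e.g. a=(a,0), b=(c,1), c=(b,0): lhs=(a,0) != rhs=(b,0)
Total violating triples: 6


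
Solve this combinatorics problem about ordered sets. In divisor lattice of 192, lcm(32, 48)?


Join=lcm.
gcd(32,48)=16
lcm=96


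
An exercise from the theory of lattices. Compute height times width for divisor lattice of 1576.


Height = length of longest chain minus 1; width = size of largest antichain.
A maximum chain: 1 | 197 | 394 | 788 | 1576  (height 4).
A maximum antichain: {2, 197}  (width 2).
Product = 4 * 2 = 8


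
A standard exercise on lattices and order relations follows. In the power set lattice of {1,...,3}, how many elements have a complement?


An element a is complemented if some b has a meet b = bottom, a join b = top.
every subset A has complement S\A, so all elements are complemented.
Complemented elements: {}, {1}, {2}, {3}, {1,2}, {1,3}, ... (2 more)
Count: 8


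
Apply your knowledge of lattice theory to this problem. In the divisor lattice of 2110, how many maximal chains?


A maximal chain goes from the minimum element to a maximal element via cover relations.
Counting all min-to-max paths in the cover graph.
Total maximal chains: 6


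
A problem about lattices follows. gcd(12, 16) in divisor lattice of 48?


Meet=gcd.
gcd(12,16)=4


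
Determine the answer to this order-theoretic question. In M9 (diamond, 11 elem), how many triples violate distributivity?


Distributive law: a ^ (b v c) = (a ^ b) v (a ^ c).
Check all 11^3 = 1331 ordered triples (a,b,c).
  e.g. a=a1, b=a2, c=a3: lhs=a1 != rhs=0
  e.g. a=a1, b=a2, c=a4: lhs=a1 != rhs=0
Total violating triples: 504


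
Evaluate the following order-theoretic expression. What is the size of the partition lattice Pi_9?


B(n) = number of set partitions of an n-element set.
B(n) satisfies the recurrence: B(n+1) = sum_k C(n,k)*B(k).
B(9) = 21147


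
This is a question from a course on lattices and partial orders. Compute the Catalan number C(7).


C(n) = C(2n, n) / (n+1).
C(14, 7) = 3432
C(7) = 3432 / 8 = 429


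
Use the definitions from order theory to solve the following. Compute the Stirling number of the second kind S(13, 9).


S(n,k) = k*S(n-1,k) + S(n-1,k-1).
S(12,9) = 22275, S(12,8) = 159027
S(13,9) = 9*22275 + 159027 = 200475 + 159027
S(13,9) = 359502


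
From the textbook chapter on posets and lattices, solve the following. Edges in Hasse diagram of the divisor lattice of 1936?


A cover relation a -< b holds when a < b with no c strictly between.
Cover relations:
  1 -< 2
  1 -< 11
  2 -< 4
  2 -< 22
  4 -< 8
  4 -< 44
  8 -< 16
  8 -< 88
  ...14 more
Total: 22


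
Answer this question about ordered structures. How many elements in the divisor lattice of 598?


Divisors of 598: [1, 2, 13, 23, 26, 46, 299, 598]
Count: 8


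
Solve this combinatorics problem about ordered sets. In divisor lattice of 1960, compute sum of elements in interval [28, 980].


Interval [28,980] in divisors of 1960: [28, 140, 196, 980]
Sum = 1344


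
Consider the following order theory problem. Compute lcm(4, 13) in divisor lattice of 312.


In a divisor lattice, join = lcm (least common multiple).
gcd(4,13) = 1
lcm(4,13) = 4*13/gcd = 52/1 = 52


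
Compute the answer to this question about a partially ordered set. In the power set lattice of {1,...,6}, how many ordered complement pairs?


Complement pair (a,b): a meet b = bottom, a join b = top.
Here: A intersect B = {} and A union B = {1,...,6}.
Pairs found: ({},{1,2,3,4,5,6}), ({1},{2,3,4,5,6}), ({2},{1,3,4,5,6}), ({3},{1,2,4,5,6}), ... (60 more)
Total ordered pairs: 64


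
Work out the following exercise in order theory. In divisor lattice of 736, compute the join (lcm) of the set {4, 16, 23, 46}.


In a divisor lattice, join = lcm (least common multiple).
Compute lcm iteratively: start with first element, then lcm(current, next).
Elements: [4, 16, 23, 46]
lcm(4,16) = 16
lcm(16,23) = 368
lcm(368,46) = 368
Final lcm = 368


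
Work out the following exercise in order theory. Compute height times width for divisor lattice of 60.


Height = length of longest chain minus 1; width = size of largest antichain.
A maximum chain: 1 | 5 | 15 | 30 | 60  (height 4).
A maximum antichain: {4, 6, 10, 15}  (width 4).
Product = 4 * 4 = 16


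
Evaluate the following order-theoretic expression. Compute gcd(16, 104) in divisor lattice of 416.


In a divisor lattice, meet = gcd (greatest common divisor).
By Euclidean algorithm or factoring: gcd(16,104) = 8


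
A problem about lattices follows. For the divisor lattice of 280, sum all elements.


sigma(n) = sum of divisors.
Divisors of 280: [1, 2, 4, 5, 7, 8, 10, 14, 20, 28, 35, 40, 56, 70, 140, 280]
Sum = 720


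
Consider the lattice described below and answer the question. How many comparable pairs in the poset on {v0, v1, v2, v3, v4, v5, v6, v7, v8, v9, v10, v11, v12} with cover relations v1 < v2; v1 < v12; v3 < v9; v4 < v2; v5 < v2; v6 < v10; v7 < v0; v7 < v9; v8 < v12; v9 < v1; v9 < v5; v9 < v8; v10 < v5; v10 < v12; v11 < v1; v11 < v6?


A comparable pair {a,b} has a < b or b < a in the order.
Count unordered pairs where one element is strictly below the other.
Examples: {v0,v7}, {v1,v2}, {v1,v3}, {v1,v7}, ...
Total comparable pairs: 36


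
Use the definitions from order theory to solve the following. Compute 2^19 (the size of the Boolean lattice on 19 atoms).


Power set = 2^n.
2^19 = 524288


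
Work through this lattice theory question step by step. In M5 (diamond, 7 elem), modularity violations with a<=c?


Modular law: if a <= c then a v (b ^ c) = (a v b) ^ c.
Check all triples (a,b,c) with a <= c among 7 elements.
This lattice is modular (diamonds M_m and their chain-products are modular).
Total violating triples: 0


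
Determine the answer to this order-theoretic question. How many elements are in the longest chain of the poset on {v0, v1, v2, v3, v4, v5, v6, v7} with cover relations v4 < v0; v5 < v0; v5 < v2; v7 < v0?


A chain is a totally ordered subset; we count the number of elements in a maximum chain.
Compute, for each element x, the size of the longest chain ending at x:
  v1: 1
  v3: 1
  v4: 1
  v5: 1
  v6: 1
  v7: 1
  ...
A maximum chain: v4 < v0
Number of elements in the longest chain: 2


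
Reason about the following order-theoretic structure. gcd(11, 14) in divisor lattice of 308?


Meet=gcd.
gcd(11,14)=1


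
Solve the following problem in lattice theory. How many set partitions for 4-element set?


B(n) = number of set partitions of an n-element set.
B(n) satisfies the recurrence: B(n+1) = sum_k C(n,k)*B(k).
B(4) = 15


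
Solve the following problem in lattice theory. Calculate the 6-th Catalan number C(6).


C(n) = C(2n, n) / (n+1).
C(12, 6) = 924
C(6) = 924 / 7 = 132


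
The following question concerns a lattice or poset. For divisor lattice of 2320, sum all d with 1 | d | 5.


Interval [1,5] in divisors of 2320: [1, 5]
Sum = 6


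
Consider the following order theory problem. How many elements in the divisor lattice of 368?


Divisors of 368: [1, 2, 4, 8, 16, 23, 46, 92, 184, 368]
Count: 10


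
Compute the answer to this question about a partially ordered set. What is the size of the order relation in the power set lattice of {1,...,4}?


The order relation is {(a,b) : a <= b}, reflexive so it includes (a,a).
Examples: ({},{}), ({},{1,2}), ({},{1,2,3}), ({},{1,2,3,4}), ({},{1,2,4}), ...
Total ordered pairs: 81


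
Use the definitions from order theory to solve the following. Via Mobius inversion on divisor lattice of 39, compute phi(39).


phi(n) = n * prod_{p|n} (1 - 1/p).
Prime divisors of 39: [3, 13]
phi(39) = 39 * (1 - 1/3) * (1 - 1/13)
phi(39) = 24


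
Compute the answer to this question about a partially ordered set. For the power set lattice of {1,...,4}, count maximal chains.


A maximal chain goes from the minimum element to a maximal element via cover relations.
Counting all min-to-max paths in the cover graph.
Total maximal chains: 24


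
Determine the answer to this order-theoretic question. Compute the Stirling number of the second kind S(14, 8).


S(n,k) = k*S(n-1,k) + S(n-1,k-1).
S(13,8) = 1899612, S(13,7) = 5715424
S(14,8) = 8*1899612 + 5715424 = 15196896 + 5715424
S(14,8) = 20912320


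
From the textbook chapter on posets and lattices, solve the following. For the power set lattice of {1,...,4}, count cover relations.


A cover relation a -< b holds when a < b with no c strictly between.
Cover relations:
  {} -< {1}
  {} -< {2}
  {} -< {3}
  {} -< {4}
  {1} -< {1,2}
  {1} -< {1,3}
  {1} -< {1,4}
  {2} -< {1,2}
  ...24 more
Total: 32


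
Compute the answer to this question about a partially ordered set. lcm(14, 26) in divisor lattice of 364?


Join=lcm.
gcd(14,26)=2
lcm=182


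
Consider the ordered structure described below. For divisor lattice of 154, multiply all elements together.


Divisors of 154: [1, 2, 7, 11, 14, 22, 77, 154]
Product = n^(d(n)/2) = 154^(8/2)
Product = 562448656


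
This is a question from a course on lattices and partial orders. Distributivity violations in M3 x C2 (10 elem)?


Distributive law: a ^ (b v c) = (a ^ b) v (a ^ c).
Check all 10^3 = 1000 ordered triples (a,b,c).
  e.g. a=(a1,0), b=(a2,0), c=(a3,0): lhs=(a1,0) != rhs=(0,0)
  e.g. a=(a1,0), b=(a2,0), c=(a3,1): lhs=(a1,0) != rhs=(0,0)
Total violating triples: 48


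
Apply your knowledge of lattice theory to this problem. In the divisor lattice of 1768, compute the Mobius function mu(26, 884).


In a divisor lattice, mu(a,b) = mu(b/a) where mu is the classical Mobius function.
b/a = 884/26 = 34
Prime factorization of 34: primes [2, 17]
34 is squarefree with 2 prime factor(s), so mu(34) = (-1)^2 = 1


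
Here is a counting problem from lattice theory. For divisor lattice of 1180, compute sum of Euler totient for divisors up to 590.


Divisors of 1180 up to 590: [1, 2, 4, 5, 10, 20, 59, 118, 236, 295, 590]
phi values: [1, 1, 2, 4, 4, 8, 58, 58, 116, 232, 232]
Sum = 716


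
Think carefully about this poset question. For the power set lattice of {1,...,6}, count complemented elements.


An element a is complemented if some b has a meet b = bottom, a join b = top.
every subset A has complement S\A, so all elements are complemented.
Complemented elements: {}, {1}, {2}, {3}, {4}, {5}, ... (58 more)
Count: 64


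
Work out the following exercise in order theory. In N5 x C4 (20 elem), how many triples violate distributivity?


Distributive law: a ^ (b v c) = (a ^ b) v (a ^ c).
Check all 20^3 = 8000 ordered triples (a,b,c).
  e.g. a=(b,0), b=(a,0), c=(c,0): lhs=(b,0) != rhs=(a,0)
  e.g. a=(b,0), b=(a,0), c=(c,1): lhs=(b,0) != rhs=(a,0)
Total violating triples: 128


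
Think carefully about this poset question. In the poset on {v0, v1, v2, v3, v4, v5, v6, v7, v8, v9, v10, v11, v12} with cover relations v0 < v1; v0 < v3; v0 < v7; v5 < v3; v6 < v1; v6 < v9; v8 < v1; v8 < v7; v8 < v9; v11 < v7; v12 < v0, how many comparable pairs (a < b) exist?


A comparable pair {a,b} has a < b or b < a in the order.
Count unordered pairs where one element is strictly below the other.
Examples: {v0,v1}, {v0,v3}, {v0,v7}, {v0,v12}, ...
Total comparable pairs: 14


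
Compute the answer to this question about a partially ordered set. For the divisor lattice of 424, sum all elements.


sigma(n) = sum of divisors.
Divisors of 424: [1, 2, 4, 8, 53, 106, 212, 424]
Sum = 810


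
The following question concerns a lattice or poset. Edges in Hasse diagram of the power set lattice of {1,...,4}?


A cover relation a -< b holds when a < b with no c strictly between.
Cover relations:
  {} -< {1}
  {} -< {2}
  {} -< {3}
  {} -< {4}
  {1} -< {1,2}
  {1} -< {1,3}
  {1} -< {1,4}
  {2} -< {1,2}
  ...24 more
Total: 32


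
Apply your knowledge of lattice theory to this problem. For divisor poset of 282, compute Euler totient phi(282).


phi(n) = n * prod_{p|n} (1 - 1/p).
Prime divisors of 282: [2, 3, 47]
phi(282) = 282 * (1 - 1/2) * (1 - 1/3) * (1 - 1/47)
phi(282) = 92


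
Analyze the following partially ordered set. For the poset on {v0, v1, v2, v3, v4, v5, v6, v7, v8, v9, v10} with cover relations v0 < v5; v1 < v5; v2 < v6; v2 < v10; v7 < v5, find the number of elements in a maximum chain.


A chain is a totally ordered subset; we count the number of elements in a maximum chain.
Compute, for each element x, the size of the longest chain ending at x:
  v0: 1
  v1: 1
  v2: 1
  v3: 1
  v4: 1
  v7: 1
  ...
A maximum chain: v0 < v5
Number of elements in the longest chain: 2


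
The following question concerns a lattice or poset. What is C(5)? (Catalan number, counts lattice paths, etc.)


C(n) = C(2n, n) / (n+1).
C(10, 5) = 252
C(5) = 252 / 6 = 42


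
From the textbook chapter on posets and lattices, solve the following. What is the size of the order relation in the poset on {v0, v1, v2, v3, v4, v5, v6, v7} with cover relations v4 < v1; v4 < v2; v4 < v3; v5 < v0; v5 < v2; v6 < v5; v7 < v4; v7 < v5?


The order relation is {(a,b) : a <= b}, reflexive so it includes (a,a).
Examples: (v0,v0), (v1,v1), (v2,v2), (v3,v3), (v4,v1), ...
Total ordered pairs: 22


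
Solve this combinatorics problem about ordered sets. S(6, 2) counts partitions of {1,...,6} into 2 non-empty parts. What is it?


S(n,k) = k*S(n-1,k) + S(n-1,k-1).
S(5,2) = 15, S(5,1) = 1
S(6,2) = 2*15 + 1 = 30 + 1
S(6,2) = 31


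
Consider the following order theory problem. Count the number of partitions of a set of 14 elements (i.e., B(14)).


B(n) = number of set partitions of an n-element set.
B(n) satisfies the recurrence: B(n+1) = sum_k C(n,k)*B(k).
B(14) = 190899322


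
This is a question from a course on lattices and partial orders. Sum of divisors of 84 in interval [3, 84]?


Interval [3,84] in divisors of 84: [3, 6, 12, 21, 42, 84]
Sum = 168


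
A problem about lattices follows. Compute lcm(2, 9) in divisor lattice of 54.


In a divisor lattice, join = lcm (least common multiple).
gcd(2,9) = 1
lcm(2,9) = 2*9/gcd = 18/1 = 18


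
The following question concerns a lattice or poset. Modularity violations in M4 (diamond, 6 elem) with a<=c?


Modular law: if a <= c then a v (b ^ c) = (a v b) ^ c.
Check all triples (a,b,c) with a <= c among 6 elements.
This lattice is modular (diamonds M_m and their chain-products are modular).
Total violating triples: 0


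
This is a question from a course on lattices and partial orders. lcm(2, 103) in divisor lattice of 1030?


Join=lcm.
gcd(2,103)=1
lcm=206


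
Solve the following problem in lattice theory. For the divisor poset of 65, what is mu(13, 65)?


In a divisor lattice, mu(a,b) = mu(b/a) where mu is the classical Mobius function.
b/a = 65/13 = 5
Prime factorization of 5: primes [5]
5 is squarefree with 1 prime factor(s), so mu(5) = (-1)^1 = -1


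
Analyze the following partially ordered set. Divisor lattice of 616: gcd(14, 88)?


Meet=gcd.
gcd(14,88)=2


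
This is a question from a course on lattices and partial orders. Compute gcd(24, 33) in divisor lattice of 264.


In a divisor lattice, meet = gcd (greatest common divisor).
By Euclidean algorithm or factoring: gcd(24,33) = 3


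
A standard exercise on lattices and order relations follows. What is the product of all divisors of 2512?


Divisors of 2512: [1, 2, 4, 8, 16, 157, 314, 628, 1256, 2512]
Product = n^(d(n)/2) = 2512^(10/2)
Product = 100022608259448832


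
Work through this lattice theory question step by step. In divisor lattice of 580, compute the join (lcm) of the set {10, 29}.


In a divisor lattice, join = lcm (least common multiple).
Compute lcm iteratively: start with first element, then lcm(current, next).
Elements: [10, 29]
lcm(10,29) = 290
Final lcm = 290


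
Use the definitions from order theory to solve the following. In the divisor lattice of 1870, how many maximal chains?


A maximal chain goes from the minimum element to a maximal element via cover relations.
Counting all min-to-max paths in the cover graph.
Total maximal chains: 24


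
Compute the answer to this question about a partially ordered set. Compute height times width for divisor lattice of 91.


Height = length of longest chain minus 1; width = size of largest antichain.
A maximum chain: 1 | 13 | 91  (height 2).
A maximum antichain: {7, 13}  (width 2).
Product = 2 * 2 = 4


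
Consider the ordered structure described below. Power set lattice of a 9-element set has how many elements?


Power set = 2^n.
2^9 = 512


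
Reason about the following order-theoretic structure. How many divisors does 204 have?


Divisors of 204: [1, 2, 3, 4, 6, 12, 17, 34, 51, 68, 102, 204]
Count: 12


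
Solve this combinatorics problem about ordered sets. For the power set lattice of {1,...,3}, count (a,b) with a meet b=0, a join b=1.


Complement pair (a,b): a meet b = bottom, a join b = top.
Here: A intersect B = {} and A union B = {1,...,3}.
Pairs found: ({},{1,2,3}), ({1},{2,3}), ({2},{1,3}), ({3},{1,2}), ... (4 more)
Total ordered pairs: 8


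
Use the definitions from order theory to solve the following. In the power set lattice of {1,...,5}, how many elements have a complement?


An element a is complemented if some b has a meet b = bottom, a join b = top.
every subset A has complement S\A, so all elements are complemented.
Complemented elements: {}, {1}, {2}, {3}, {4}, {5}, ... (26 more)
Count: 32


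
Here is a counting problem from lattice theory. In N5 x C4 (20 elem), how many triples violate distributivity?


Distributive law: a ^ (b v c) = (a ^ b) v (a ^ c).
Check all 20^3 = 8000 ordered triples (a,b,c).
  e.g. a=(b,0), b=(a,0), c=(c,0): lhs=(b,0) != rhs=(a,0)
  e.g. a=(b,0), b=(a,0), c=(c,1): lhs=(b,0) != rhs=(a,0)
Total violating triples: 128


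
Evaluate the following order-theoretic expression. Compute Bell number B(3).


B(n) = number of set partitions of an n-element set.
B(n) satisfies the recurrence: B(n+1) = sum_k C(n,k)*B(k).
B(3) = 5


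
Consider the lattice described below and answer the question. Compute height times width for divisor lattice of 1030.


Height = length of longest chain minus 1; width = size of largest antichain.
A maximum chain: 1 | 103 | 515 | 1030  (height 3).
A maximum antichain: {2, 5, 103}  (width 3).
Product = 3 * 3 = 9


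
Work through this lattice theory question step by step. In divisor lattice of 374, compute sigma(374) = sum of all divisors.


sigma(n) = sum of divisors.
Divisors of 374: [1, 2, 11, 17, 22, 34, 187, 374]
Sum = 648


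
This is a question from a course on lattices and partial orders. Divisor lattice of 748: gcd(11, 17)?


Meet=gcd.
gcd(11,17)=1


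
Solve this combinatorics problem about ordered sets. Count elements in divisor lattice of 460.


Divisors of 460: [1, 2, 4, 5, 10, 20, 23, 46, 92, 115, 230, 460]
Count: 12


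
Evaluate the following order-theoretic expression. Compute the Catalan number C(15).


C(n) = C(2n, n) / (n+1).
C(30, 15) = 155117520
C(15) = 155117520 / 16 = 9694845


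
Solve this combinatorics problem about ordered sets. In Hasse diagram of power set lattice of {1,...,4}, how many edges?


A cover relation a -< b holds when a < b with no c strictly between.
Cover relations:
  {} -< {1}
  {} -< {2}
  {} -< {3}
  {} -< {4}
  {1} -< {1,2}
  {1} -< {1,3}
  {1} -< {1,4}
  {2} -< {1,2}
  ...24 more
Total: 32


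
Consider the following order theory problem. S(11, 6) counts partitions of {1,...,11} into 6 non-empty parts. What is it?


S(n,k) = k*S(n-1,k) + S(n-1,k-1).
S(10,6) = 22827, S(10,5) = 42525
S(11,6) = 6*22827 + 42525 = 136962 + 42525
S(11,6) = 179487


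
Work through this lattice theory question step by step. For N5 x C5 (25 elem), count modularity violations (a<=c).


Modular law: if a <= c then a v (b ^ c) = (a v b) ^ c.
Check all triples (a,b,c) with a <= c among 25 elements.
  e.g. a=(a,0), b=(c,0), c=(b,0): lhs=(a,0) != rhs=(b,0)
  e.g. a=(a,0), b=(c,1), c=(b,0): lhs=(a,0) != rhs=(b,0)
Total violating triples: 75


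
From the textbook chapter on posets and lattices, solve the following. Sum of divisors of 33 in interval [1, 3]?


Interval [1,3] in divisors of 33: [1, 3]
Sum = 4


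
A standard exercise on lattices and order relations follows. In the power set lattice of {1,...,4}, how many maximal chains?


A maximal chain goes from the minimum element to a maximal element via cover relations.
Counting all min-to-max paths in the cover graph.
Total maximal chains: 24


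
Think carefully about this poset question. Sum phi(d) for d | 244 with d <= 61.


Divisors of 244 up to 61: [1, 2, 4, 61]
phi values: [1, 1, 2, 60]
Sum = 64


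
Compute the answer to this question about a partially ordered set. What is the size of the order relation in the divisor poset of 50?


The order relation is {(a,b) : a <= b}, reflexive so it includes (a,a).
Examples: (1,1), (1,10), (1,2), (1,25), (1,5), ...
Total ordered pairs: 18


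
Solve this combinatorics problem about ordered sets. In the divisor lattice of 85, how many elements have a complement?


An element a is complemented if some b has a meet b = bottom, a join b = top.
a is complemented iff gcd(a, n/a)=1, i.e. a is a unitary divisor of 85.
Complemented elements: 1, 5, 17, 85
Count: 4


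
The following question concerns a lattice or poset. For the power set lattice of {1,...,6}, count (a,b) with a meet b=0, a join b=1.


Complement pair (a,b): a meet b = bottom, a join b = top.
Here: A intersect B = {} and A union B = {1,...,6}.
Pairs found: ({},{1,2,3,4,5,6}), ({1},{2,3,4,5,6}), ({2},{1,3,4,5,6}), ({3},{1,2,4,5,6}), ... (60 more)
Total ordered pairs: 64


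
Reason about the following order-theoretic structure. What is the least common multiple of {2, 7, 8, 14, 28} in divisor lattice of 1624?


In a divisor lattice, join = lcm (least common multiple).
Compute lcm iteratively: start with first element, then lcm(current, next).
Elements: [2, 7, 8, 14, 28]
lcm(2,7) = 14
lcm(14,8) = 56
lcm(56,14) = 56
lcm(56,28) = 56
Final lcm = 56


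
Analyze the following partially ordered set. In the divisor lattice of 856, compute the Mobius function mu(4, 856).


In a divisor lattice, mu(a,b) = mu(b/a) where mu is the classical Mobius function.
b/a = 856/4 = 214
Prime factorization of 214: primes [2, 107]
214 is squarefree with 2 prime factor(s), so mu(214) = (-1)^2 = 1


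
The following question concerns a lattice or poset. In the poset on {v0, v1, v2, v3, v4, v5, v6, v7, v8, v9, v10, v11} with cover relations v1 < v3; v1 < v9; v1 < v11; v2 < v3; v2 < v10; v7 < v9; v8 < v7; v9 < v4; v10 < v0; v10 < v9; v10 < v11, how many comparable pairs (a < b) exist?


A comparable pair {a,b} has a < b or b < a in the order.
Count unordered pairs where one element is strictly below the other.
Examples: {v0,v2}, {v0,v10}, {v1,v3}, {v1,v4}, ...
Total comparable pairs: 20


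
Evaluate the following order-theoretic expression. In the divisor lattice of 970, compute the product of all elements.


Divisors of 970: [1, 2, 5, 10, 97, 194, 485, 970]
Product = n^(d(n)/2) = 970^(8/2)
Product = 885292810000


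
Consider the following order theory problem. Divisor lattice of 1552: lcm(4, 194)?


Join=lcm.
gcd(4,194)=2
lcm=388


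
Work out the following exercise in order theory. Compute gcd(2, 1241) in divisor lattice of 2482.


In a divisor lattice, meet = gcd (greatest common divisor).
By Euclidean algorithm or factoring: gcd(2,1241) = 1


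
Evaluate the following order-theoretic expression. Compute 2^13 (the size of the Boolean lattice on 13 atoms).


Power set = 2^n.
2^13 = 8192


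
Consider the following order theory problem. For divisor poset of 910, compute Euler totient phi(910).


phi(n) = n * prod_{p|n} (1 - 1/p).
Prime divisors of 910: [2, 5, 7, 13]
phi(910) = 910 * (1 - 1/2) * (1 - 1/5) * (1 - 1/7) * (1 - 1/13)
phi(910) = 288


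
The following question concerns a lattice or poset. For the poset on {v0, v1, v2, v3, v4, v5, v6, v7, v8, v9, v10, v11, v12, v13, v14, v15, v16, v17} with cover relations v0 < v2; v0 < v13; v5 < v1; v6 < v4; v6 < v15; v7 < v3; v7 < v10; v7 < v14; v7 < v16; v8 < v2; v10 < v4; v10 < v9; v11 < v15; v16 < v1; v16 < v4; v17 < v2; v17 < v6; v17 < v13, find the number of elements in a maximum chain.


A chain is a totally ordered subset; we count the number of elements in a maximum chain.
Compute, for each element x, the size of the longest chain ending at x:
  v0: 1
  v5: 1
  v7: 1
  v8: 1
  v11: 1
  v12: 1
  ...
A maximum chain: v7 < v16 < v1
Number of elements in the longest chain: 3


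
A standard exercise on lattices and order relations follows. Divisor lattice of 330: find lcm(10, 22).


In a divisor lattice, join = lcm (least common multiple).
gcd(10,22) = 2
lcm(10,22) = 10*22/gcd = 220/2 = 110


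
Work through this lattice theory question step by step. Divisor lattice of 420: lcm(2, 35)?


Join=lcm.
gcd(2,35)=1
lcm=70


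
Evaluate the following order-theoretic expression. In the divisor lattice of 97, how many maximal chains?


A maximal chain goes from the minimum element to a maximal element via cover relations.
Counting all min-to-max paths in the cover graph.
Total maximal chains: 1


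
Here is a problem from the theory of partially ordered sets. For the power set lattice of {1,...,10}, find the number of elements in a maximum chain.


A chain is a totally ordered subset; we count the number of elements in a maximum chain.
Compute, for each element x, the size of the longest chain ending at x:
  {}: 1
  {1}: 2
  {2}: 2
  {3}: 2
  {4}: 2
  {5}: 2
  ...
A maximum chain: {} < {1} < {1,2} < {1,2,3} < {1,2,3,4} < {1,2,3,4,5} < {1,2,3,4,5,6} < {1,2,3,4,5,6,7} < {1,2,3,4,5,6,7,8} < {1,2,3,4,5,6,7,8,9} < {1,2,3,4,5,6,7,8,9,10}
Number of elements in the longest chain: 11


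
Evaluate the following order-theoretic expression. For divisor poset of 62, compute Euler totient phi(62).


phi(n) = n * prod_{p|n} (1 - 1/p).
Prime divisors of 62: [2, 31]
phi(62) = 62 * (1 - 1/2) * (1 - 1/31)
phi(62) = 30


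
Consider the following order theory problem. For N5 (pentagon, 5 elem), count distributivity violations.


Distributive law: a ^ (b v c) = (a ^ b) v (a ^ c).
Check all 5^3 = 125 ordered triples (a,b,c).
  e.g. a=b, b=a, c=c: lhs=b != rhs=a
  e.g. a=b, b=c, c=a: lhs=b != rhs=a
Total violating triples: 2


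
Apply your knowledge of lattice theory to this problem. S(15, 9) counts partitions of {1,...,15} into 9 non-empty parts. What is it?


S(n,k) = k*S(n-1,k) + S(n-1,k-1).
S(14,9) = 5135130, S(14,8) = 20912320
S(15,9) = 9*5135130 + 20912320 = 46216170 + 20912320
S(15,9) = 67128490


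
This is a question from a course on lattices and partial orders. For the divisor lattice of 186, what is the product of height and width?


Height = length of longest chain minus 1; width = size of largest antichain.
A maximum chain: 1 | 31 | 93 | 186  (height 3).
A maximum antichain: {2, 3, 31}  (width 3).
Product = 3 * 3 = 9


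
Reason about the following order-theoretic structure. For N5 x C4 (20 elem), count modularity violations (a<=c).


Modular law: if a <= c then a v (b ^ c) = (a v b) ^ c.
Check all triples (a,b,c) with a <= c among 20 elements.
  e.g. a=(a,0), b=(c,0), c=(b,0): lhs=(a,0) != rhs=(b,0)
  e.g. a=(a,0), b=(c,1), c=(b,0): lhs=(a,0) != rhs=(b,0)
Total violating triples: 40


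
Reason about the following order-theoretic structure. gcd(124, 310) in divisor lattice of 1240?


Meet=gcd.
gcd(124,310)=62


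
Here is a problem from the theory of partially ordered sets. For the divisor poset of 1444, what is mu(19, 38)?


In a divisor lattice, mu(a,b) = mu(b/a) where mu is the classical Mobius function.
b/a = 38/19 = 2
Prime factorization of 2: primes [2]
2 is squarefree with 1 prime factor(s), so mu(2) = (-1)^1 = -1


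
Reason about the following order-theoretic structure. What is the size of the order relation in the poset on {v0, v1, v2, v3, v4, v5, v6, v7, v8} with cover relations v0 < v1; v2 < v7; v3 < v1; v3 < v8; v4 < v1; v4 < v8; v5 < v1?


The order relation is {(a,b) : a <= b}, reflexive so it includes (a,a).
Examples: (v0,v0), (v0,v1), (v1,v1), (v2,v2), (v2,v7), ...
Total ordered pairs: 16


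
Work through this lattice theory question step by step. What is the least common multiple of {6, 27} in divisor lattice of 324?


In a divisor lattice, join = lcm (least common multiple).
Compute lcm iteratively: start with first element, then lcm(current, next).
Elements: [6, 27]
lcm(6,27) = 54
Final lcm = 54


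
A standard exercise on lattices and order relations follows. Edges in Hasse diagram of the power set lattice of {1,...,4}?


A cover relation a -< b holds when a < b with no c strictly between.
Cover relations:
  {} -< {1}
  {} -< {2}
  {} -< {3}
  {} -< {4}
  {1} -< {1,2}
  {1} -< {1,3}
  {1} -< {1,4}
  {2} -< {1,2}
  ...24 more
Total: 32


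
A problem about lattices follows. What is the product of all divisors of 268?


Divisors of 268: [1, 2, 4, 67, 134, 268]
Product = n^(d(n)/2) = 268^(6/2)
Product = 19248832


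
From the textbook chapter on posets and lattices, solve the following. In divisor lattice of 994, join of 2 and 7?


In a divisor lattice, join = lcm (least common multiple).
gcd(2,7) = 1
lcm(2,7) = 2*7/gcd = 14/1 = 14


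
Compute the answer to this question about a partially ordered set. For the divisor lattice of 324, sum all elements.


sigma(n) = sum of divisors.
Divisors of 324: [1, 2, 3, 4, 6, 9, 12, 18, 27, 36, 54, 81, 108, 162, 324]
Sum = 847


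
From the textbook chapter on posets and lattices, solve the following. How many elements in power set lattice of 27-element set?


Power set = 2^n.
2^27 = 134217728


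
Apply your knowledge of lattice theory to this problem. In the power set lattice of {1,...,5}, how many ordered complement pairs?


Complement pair (a,b): a meet b = bottom, a join b = top.
Here: A intersect B = {} and A union B = {1,...,5}.
Pairs found: ({},{1,2,3,4,5}), ({1},{2,3,4,5}), ({2},{1,3,4,5}), ({3},{1,2,4,5}), ... (28 more)
Total ordered pairs: 32


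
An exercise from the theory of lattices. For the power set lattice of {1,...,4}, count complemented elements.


An element a is complemented if some b has a meet b = bottom, a join b = top.
every subset A has complement S\A, so all elements are complemented.
Complemented elements: {}, {1}, {2}, {3}, {4}, {1,2}, ... (10 more)
Count: 16


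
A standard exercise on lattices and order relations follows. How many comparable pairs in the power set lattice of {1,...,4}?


A comparable pair {a,b} has a < b or b < a in the order.
Count unordered pairs where one element is strictly below the other.
Examples: {{},{1}}, {{},{2}}, {{},{3}}, {{},{4}}, ...
Total comparable pairs: 65
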